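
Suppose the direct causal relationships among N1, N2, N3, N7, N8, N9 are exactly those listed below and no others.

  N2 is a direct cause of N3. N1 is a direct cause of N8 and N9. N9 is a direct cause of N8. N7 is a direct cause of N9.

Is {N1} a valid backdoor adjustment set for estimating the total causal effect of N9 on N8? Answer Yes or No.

Yes

Backdoor paths from N9 to N8 (paths whose first edge points into N9):
  P1: N9 <- N1 -> N8
Condition 1 (no descendant of N9 in the set): holds — descendants of N9 are {N8}; none are in {N1}.
Condition 2 (every backdoor path blocked by {N1}):
  P1: blocked at fork node N1 ∈ conditioning set.
{N1} satisfies the backdoor criterion.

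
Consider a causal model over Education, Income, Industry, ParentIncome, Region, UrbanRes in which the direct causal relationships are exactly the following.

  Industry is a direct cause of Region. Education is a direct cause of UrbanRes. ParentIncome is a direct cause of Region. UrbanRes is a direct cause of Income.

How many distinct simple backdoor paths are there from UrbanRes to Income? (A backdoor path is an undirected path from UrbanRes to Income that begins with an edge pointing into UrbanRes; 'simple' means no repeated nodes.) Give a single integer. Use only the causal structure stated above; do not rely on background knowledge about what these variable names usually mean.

A backdoor path from UrbanRes to Income is any simple undirected path whose first edge points into UrbanRes (i.e. leaves UrbanRes via a parent).
Parents of UrbanRes: {Education}.
No simple path from any parent of UrbanRes reaches Income without revisiting UrbanRes, so there are no backdoor paths.

0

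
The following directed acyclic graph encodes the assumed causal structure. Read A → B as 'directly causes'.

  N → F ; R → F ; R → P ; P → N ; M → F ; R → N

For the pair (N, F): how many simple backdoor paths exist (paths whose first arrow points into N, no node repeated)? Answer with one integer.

2

A backdoor path from N to F is any simple undirected path whose first edge points into N (i.e. leaves N via a parent).
Parents of N: {P, R}.
Enumerating:
  P1: N <- R -> F
  P2: N <- P <- R -> F
That exhausts the simple backdoor paths. Count: 2.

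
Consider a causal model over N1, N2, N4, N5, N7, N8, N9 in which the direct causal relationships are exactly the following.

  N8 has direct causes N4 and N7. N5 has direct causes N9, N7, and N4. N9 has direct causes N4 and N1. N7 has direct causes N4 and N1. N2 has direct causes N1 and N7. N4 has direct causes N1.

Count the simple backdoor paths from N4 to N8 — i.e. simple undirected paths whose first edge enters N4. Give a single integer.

A backdoor path from N4 to N8 is any simple undirected path whose first edge points into N4 (i.e. leaves N4 via a parent).
Parents of N4: {N1}.
Enumerating:
  P1: N4 <- N1 -> N7 -> N8
  P2: N4 <- N1 -> N2 <- N7 -> N8
  P3: N4 <- N1 -> N9 -> N5 <- N7 -> N8
That exhausts the simple backdoor paths. Count: 3.

3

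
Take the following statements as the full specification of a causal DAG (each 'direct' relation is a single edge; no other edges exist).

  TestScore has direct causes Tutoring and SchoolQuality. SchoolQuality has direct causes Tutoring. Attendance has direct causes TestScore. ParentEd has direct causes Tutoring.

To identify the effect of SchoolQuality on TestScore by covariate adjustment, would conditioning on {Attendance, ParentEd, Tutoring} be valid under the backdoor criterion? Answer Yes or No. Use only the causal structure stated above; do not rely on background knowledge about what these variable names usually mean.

Backdoor paths from SchoolQuality to TestScore (paths whose first edge points into SchoolQuality):
  P1: SchoolQuality <- Tutoring -> TestScore
Condition 1 (no descendant of SchoolQuality in the set): FAILS — Attendance is a descendant of SchoolQuality.
Condition 2 (every backdoor path blocked by {Attendance, ParentEd, Tutoring}):
  P1: blocked at fork node Tutoring ∈ conditioning set.
{Attendance, ParentEd, Tutoring} does not satisfy the backdoor criterion.

No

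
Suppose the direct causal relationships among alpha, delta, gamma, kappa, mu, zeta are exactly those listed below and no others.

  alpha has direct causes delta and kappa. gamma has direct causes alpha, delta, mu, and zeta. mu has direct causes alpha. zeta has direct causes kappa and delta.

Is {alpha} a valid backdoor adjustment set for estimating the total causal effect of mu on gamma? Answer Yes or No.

Backdoor paths from mu to gamma (paths whose first edge points into mu):
  P1: mu <- alpha <- delta -> zeta -> gamma
  P2: mu <- alpha <- delta -> gamma
  P3: mu <- alpha <- kappa -> zeta <- delta -> gamma
  P4: mu <- alpha <- kappa -> zeta -> gamma
  P5: mu <- alpha -> gamma
Condition 1 (no descendant of mu in the set): holds — descendants of mu are {gamma}; none are in {alpha}.
Condition 2 (every backdoor path blocked by {alpha}):
  P1: blocked at chain node alpha ∈ conditioning set.
  P2: blocked at chain node alpha ∈ conditioning set.
  P3: blocked at chain node alpha ∈ conditioning set.
  P4: blocked at chain node alpha ∈ conditioning set.
  P5: blocked at fork node alpha ∈ conditioning set.
{alpha} satisfies the backdoor criterion.

Yes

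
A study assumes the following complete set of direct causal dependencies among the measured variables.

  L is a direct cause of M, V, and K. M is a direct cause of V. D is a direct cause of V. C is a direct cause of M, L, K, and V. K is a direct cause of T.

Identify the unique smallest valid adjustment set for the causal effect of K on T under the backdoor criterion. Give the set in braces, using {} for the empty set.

Variables eligible for adjustment (non-descendants of K, excluding K and T): {C, D, L, M, V}.
Backdoor paths from K to T:
  (none)
With no backdoor paths the empty set already satisfies the criterion, and it is trivially minimal.

{}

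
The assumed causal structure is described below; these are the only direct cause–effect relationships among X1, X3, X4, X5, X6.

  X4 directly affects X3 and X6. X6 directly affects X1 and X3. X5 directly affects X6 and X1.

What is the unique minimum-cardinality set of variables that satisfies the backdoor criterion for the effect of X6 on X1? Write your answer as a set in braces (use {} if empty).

{X5}

Variables eligible for adjustment (non-descendants of X6, excluding X6 and X1): {X4, X5}.
Backdoor paths from X6 to X1:
  P1: X6 <- X5 -> X1
The empty set is not sufficient: P1 (X6 <- X5 -> X1) has no collider blocking it and no conditioned non-collider, so it is open.
Try {X5}:
  P1: blocked at fork node X5 ∈ conditioning set.
{X5} contains no descendant of X6 and blocks every backdoor path.
No other singleton works — e.g. {X4} leaves P1 open — so {X5} is the unique smallest valid adjustment set.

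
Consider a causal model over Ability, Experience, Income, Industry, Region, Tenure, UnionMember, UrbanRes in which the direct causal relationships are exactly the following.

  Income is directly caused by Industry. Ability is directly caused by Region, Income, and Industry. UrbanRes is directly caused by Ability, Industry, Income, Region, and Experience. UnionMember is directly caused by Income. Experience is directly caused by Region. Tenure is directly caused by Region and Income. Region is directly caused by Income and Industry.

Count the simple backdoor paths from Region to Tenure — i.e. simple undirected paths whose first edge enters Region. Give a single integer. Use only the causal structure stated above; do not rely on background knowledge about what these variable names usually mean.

6

A backdoor path from Region to Tenure is any simple undirected path whose first edge points into Region (i.e. leaves Region via a parent).
Parents of Region: {Income, Industry}.
Enumerating:
  P1: Region <- Industry -> Income -> Tenure
  P2: Region <- Industry -> Ability <- Income -> Tenure
  P3: Region <- Industry -> Ability -> UrbanRes <- Income -> Tenure
  P4: Region <- Industry -> UrbanRes <- Income -> Tenure
  P5: Region <- Industry -> UrbanRes <- Ability <- Income -> Tenure
  P6: Region <- Income -> Tenure
That exhausts the simple backdoor paths. Count: 6.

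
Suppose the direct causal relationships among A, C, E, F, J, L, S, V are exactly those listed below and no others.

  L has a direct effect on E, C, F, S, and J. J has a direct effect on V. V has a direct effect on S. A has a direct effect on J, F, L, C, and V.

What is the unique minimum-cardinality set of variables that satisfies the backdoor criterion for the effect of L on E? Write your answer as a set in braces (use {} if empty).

Variables eligible for adjustment (non-descendants of L, excluding L and E): {A}.
Backdoor paths from L to E:
  (none)
With no backdoor paths the empty set already satisfies the criterion, and it is trivially minimal.

{}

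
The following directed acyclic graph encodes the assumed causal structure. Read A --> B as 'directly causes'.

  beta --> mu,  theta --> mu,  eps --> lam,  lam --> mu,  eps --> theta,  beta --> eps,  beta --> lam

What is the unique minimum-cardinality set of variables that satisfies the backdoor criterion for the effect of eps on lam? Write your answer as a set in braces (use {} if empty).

Variables eligible for adjustment (non-descendants of eps, excluding eps and lam): {beta}.
Backdoor paths from eps to lam:
  P1: eps <- beta -> lam
  P2: eps <- beta -> mu <- lam
The empty set is not sufficient: P1 (eps <- beta -> lam) has no collider blocking it and no conditioned non-collider, so it is open.
Try {beta}:
  P1: blocked at fork node beta ∈ conditioning set.
  P2: blocked at fork node beta ∈ conditioning set.
{beta} contains no descendant of eps and blocks every backdoor path.
{beta} is the unique smallest valid adjustment set.

{beta}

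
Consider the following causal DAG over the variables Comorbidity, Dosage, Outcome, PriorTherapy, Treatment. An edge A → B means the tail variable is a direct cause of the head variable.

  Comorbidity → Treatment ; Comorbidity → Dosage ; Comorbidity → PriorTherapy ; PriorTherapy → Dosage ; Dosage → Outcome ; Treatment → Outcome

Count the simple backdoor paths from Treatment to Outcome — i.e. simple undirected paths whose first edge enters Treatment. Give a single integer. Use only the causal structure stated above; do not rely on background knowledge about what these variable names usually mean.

2

A backdoor path from Treatment to Outcome is any simple undirected path whose first edge points into Treatment (i.e. leaves Treatment via a parent).
Parents of Treatment: {Comorbidity}.
Enumerating:
  P1: Treatment <- Comorbidity -> PriorTherapy -> Dosage -> Outcome
  P2: Treatment <- Comorbidity -> Dosage -> Outcome
That exhausts the simple backdoor paths. Count: 2.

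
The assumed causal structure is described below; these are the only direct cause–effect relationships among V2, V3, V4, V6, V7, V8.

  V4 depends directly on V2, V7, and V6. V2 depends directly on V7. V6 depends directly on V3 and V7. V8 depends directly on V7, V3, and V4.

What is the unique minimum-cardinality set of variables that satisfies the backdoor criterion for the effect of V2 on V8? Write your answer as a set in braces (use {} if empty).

Variables eligible for adjustment (non-descendants of V2, excluding V2 and V8): {V3, V6, V7}.
Backdoor paths from V2 to V8:
  P1: V2 <- V7 -> V6 <- V3 -> V8
  P2: V2 <- V7 -> V6 -> V4 -> V8
  P3: V2 <- V7 -> V4 <- V6 <- V3 -> V8
  P4: V2 <- V7 -> V4 -> V8
  P5: V2 <- V7 -> V8
The empty set is not sufficient: P2 (V2 <- V7 -> V6 -> V4 -> V8) has no collider blocking it and no conditioned non-collider, so it is open.
Try {V7}:
  P1: blocked at fork node V7 ∈ conditioning set.
  P2: blocked at fork node V7 ∈ conditioning set.
  P3: blocked at fork node V7 ∈ conditioning set.
  P4: blocked at fork node V7 ∈ conditioning set.
  P5: blocked at fork node V7 ∈ conditioning set.
{V7} contains no descendant of V2 and blocks every backdoor path.
No other singleton works — e.g. {V3} leaves P2 open — so {V7} is the unique smallest valid adjustment set.

{V7}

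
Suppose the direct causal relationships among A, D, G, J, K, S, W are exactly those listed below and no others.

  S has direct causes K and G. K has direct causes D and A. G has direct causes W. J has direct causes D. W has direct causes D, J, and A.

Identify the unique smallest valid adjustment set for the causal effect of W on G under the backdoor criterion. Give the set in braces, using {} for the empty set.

{}

Variables eligible for adjustment (non-descendants of W, excluding W and G): {A, D, J, K}.
Backdoor paths from W to G:
  P1: W <- D -> K -> S <- G
  P2: W <- A -> K -> S <- G
  P3: W <- J <- D -> K -> S <- G
Each backdoor path contains an unconditioned collider, so every path is already blocked with the empty conditioning set:
  P1: blocked at collider S (neither it nor any descendant is in the conditioning set).
  P2: blocked at collider S (neither it nor any descendant is in the conditioning set).
  P3: blocked at collider S (neither it nor any descendant is in the conditioning set).
The empty set is therefore the unique smallest valid set.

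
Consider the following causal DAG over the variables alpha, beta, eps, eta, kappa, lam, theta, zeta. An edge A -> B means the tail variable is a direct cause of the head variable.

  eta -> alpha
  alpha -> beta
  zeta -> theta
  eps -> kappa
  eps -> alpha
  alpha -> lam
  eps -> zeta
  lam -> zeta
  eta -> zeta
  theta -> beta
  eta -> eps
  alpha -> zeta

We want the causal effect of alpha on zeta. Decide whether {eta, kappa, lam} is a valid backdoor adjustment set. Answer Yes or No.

Backdoor paths from alpha to zeta (paths whose first edge points into alpha):
  P1: alpha <- eta -> eps -> zeta
  P2: alpha <- eta -> zeta
  P3: alpha <- eps <- eta -> zeta
  P4: alpha <- eps -> zeta
Condition 1 (no descendant of alpha in the set): FAILS — lam is a descendant of alpha.
Condition 2 (every backdoor path blocked by {eta, kappa, lam}):
  P1: blocked at fork node eta ∈ conditioning set.
  P2: blocked at fork node eta ∈ conditioning set.
  P3: blocked at fork node eta ∈ conditioning set.
  P4: open — no interior node is in the conditioning set.
{eta, kappa, lam} does not satisfy the backdoor criterion.

No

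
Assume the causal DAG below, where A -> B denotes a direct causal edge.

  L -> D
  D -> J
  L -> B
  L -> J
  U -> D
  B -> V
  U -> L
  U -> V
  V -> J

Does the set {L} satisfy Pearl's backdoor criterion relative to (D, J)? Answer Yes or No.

Backdoor paths from D to J (paths whose first edge points into D):
  P1: D <- U -> L -> B -> V -> J
  P2: D <- U -> L -> J
  P3: D <- U -> V <- B <- L -> J
  P4: D <- U -> V -> J
  P5: D <- L <- U -> V -> J
  P6: D <- L -> B -> V -> J
  P7: D <- L -> J
Condition 1 (no descendant of D in the set): holds — descendants of D are {J}; none are in {L}.
Condition 2 (every backdoor path blocked by {L}):
  P1: blocked at chain node L ∈ conditioning set.
  P2: blocked at chain node L ∈ conditioning set.
  P3: blocked at collider V (neither it nor any descendant is in the conditioning set).
  P4: open — no interior node is in the conditioning set.
  P5: blocked at chain node L ∈ conditioning set.
  P6: blocked at fork node L ∈ conditioning set.
  P7: blocked at fork node L ∈ conditioning set.
{L} does not satisfy the backdoor criterion.

No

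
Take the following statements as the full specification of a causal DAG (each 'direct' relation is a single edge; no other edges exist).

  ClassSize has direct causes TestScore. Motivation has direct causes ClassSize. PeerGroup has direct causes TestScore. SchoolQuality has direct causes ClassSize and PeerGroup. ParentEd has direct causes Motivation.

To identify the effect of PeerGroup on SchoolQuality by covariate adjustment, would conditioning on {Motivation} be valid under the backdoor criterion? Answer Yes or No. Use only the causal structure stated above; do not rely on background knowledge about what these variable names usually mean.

Backdoor paths from PeerGroup to SchoolQuality (paths whose first edge points into PeerGroup):
  P1: PeerGroup <- TestScore -> ClassSize -> SchoolQuality
Condition 1 (no descendant of PeerGroup in the set): holds — descendants of PeerGroup are {SchoolQuality}; none are in {Motivation}.
Condition 2 (every backdoor path blocked by {Motivation}):
  P1: open — no interior node is in the conditioning set.
{Motivation} does not satisfy the backdoor criterion.

No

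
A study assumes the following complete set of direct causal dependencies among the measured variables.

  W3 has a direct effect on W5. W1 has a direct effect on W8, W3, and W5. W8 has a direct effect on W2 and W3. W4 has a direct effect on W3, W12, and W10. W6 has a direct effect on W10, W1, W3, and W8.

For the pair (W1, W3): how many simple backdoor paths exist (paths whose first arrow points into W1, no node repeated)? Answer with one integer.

3

A backdoor path from W1 to W3 is any simple undirected path whose first edge points into W1 (i.e. leaves W1 via a parent).
Parents of W1: {W6}.
Enumerating:
  P1: W1 <- W6 -> W8 -> W3
  P2: W1 <- W6 -> W3
  P3: W1 <- W6 -> W10 <- W4 -> W3
That exhausts the simple backdoor paths. Count: 3.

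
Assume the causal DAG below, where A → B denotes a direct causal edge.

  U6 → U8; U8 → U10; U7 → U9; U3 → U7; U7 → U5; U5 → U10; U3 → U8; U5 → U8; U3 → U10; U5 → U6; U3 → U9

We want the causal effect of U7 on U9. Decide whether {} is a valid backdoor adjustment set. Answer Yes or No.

Backdoor paths from U7 to U9 (paths whose first edge points into U7):
  P1: U7 <- U3 -> U9
Condition 1 (no descendant of U7 in the set): holds — descendants of U7 are {U10, U5, U6, U8, U9}; none are in {}.
Condition 2 (every backdoor path blocked by {}):
  P1: open — no interior node is in the conditioning set.
{} does not satisfy the backdoor criterion.

No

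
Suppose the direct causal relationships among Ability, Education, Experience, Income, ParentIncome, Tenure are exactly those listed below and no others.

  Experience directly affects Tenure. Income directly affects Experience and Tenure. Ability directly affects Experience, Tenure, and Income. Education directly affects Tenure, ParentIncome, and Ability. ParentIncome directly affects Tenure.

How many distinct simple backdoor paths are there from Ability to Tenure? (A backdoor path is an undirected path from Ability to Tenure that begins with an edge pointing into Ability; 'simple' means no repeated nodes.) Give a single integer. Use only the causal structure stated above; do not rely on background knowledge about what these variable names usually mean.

A backdoor path from Ability to Tenure is any simple undirected path whose first edge points into Ability (i.e. leaves Ability via a parent).
Parents of Ability: {Education}.
Enumerating:
  P1: Ability <- Education -> ParentIncome -> Tenure
  P2: Ability <- Education -> Tenure
That exhausts the simple backdoor paths. Count: 2.

2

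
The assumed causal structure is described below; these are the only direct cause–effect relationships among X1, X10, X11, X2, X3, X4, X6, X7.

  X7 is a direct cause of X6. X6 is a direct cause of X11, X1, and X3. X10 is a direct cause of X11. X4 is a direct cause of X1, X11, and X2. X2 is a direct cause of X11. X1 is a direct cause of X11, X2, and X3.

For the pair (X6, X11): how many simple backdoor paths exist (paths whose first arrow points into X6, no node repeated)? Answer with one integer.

0

A backdoor path from X6 to X11 is any simple undirected path whose first edge points into X6 (i.e. leaves X6 via a parent).
Parents of X6: {X7}.
No simple path from any parent of X6 reaches X11 without revisiting X6, so there are no backdoor paths.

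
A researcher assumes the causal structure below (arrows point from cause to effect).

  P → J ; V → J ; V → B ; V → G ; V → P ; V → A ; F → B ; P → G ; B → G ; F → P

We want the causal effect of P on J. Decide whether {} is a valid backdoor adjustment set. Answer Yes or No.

Backdoor paths from P to J (paths whose first edge points into P):
  P1: P <- F -> B <- V -> J
  P2: P <- F -> B -> G <- V -> J
  P3: P <- V -> J
Condition 1 (no descendant of P in the set): holds — descendants of P are {G, J}; none are in {}.
Condition 2 (every backdoor path blocked by {}):
  P1: blocked at collider B (neither it nor any descendant is in the conditioning set).
  P2: blocked at collider G (neither it nor any descendant is in the conditioning set).
  P3: open — no interior node is in the conditioning set.
{} does not satisfy the backdoor criterion.

No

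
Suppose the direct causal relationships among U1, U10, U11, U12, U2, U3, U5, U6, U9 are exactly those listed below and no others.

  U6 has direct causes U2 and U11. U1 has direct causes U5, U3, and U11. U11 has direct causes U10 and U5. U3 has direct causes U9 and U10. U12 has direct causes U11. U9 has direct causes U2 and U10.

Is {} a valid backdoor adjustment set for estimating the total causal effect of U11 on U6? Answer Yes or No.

Yes

Backdoor paths from U11 to U6 (paths whose first edge points into U11):
  P1: U11 <- U10 -> U9 <- U2 -> U6
  P2: U11 <- U10 -> U3 <- U9 <- U2 -> U6
  P3: U11 <- U5 -> U1 <- U3 <- U10 -> U9 <- U2 -> U6
  P4: U11 <- U5 -> U1 <- U3 <- U9 <- U2 -> U6
Condition 1 (no descendant of U11 in the set): holds — descendants of U11 are {U1, U12, U6}; none are in {}.
Condition 2 (every backdoor path blocked by {}):
  P1: blocked at collider U9 (neither it nor any descendant is in the conditioning set).
  P2: blocked at collider U3 (neither it nor any descendant is in the conditioning set).
  P3: blocked at collider U1 (neither it nor any descendant is in the conditioning set).
  P4: blocked at collider U1 (neither it nor any descendant is in the conditioning set).
{} satisfies the backdoor criterion.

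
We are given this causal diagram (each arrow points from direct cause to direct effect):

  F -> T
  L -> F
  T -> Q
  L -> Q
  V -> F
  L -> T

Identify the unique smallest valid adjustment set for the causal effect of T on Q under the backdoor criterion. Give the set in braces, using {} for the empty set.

Variables eligible for adjustment (non-descendants of T, excluding T and Q): {F, L, V}.
Backdoor paths from T to Q:
  P1: T <- L -> Q
  P2: T <- F <- L -> Q
The empty set is not sufficient: P1 (T <- L -> Q) has no collider blocking it and no conditioned non-collider, so it is open.
Try {L}:
  P1: blocked at fork node L ∈ conditioning set.
  P2: blocked at fork node L ∈ conditioning set.
{L} contains no descendant of T and blocks every backdoor path.
No other singleton works — e.g. {V} leaves P1 open — so {L} is the unique smallest valid adjustment set.

{L}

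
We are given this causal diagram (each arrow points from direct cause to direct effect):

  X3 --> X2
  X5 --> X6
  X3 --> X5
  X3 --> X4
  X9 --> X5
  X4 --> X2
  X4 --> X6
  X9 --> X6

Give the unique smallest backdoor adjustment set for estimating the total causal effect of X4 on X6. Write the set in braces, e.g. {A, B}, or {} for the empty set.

Variables eligible for adjustment (non-descendants of X4, excluding X4 and X6): {X3, X5, X9}.
Backdoor paths from X4 to X6:
  P1: X4 <- X3 -> X5 <- X9 -> X6
  P2: X4 <- X3 -> X5 -> X6
The empty set is not sufficient: P2 (X4 <- X3 -> X5 -> X6) has no collider blocking it and no conditioned non-collider, so it is open.
Try {X3}:
  P1: blocked at fork node X3 ∈ conditioning set.
  P2: blocked at fork node X3 ∈ conditioning set.
{X3} contains no descendant of X4 and blocks every backdoor path.
No other singleton works — e.g. {X9} leaves P2 open — so {X3} is the unique smallest valid adjustment set.

{X3}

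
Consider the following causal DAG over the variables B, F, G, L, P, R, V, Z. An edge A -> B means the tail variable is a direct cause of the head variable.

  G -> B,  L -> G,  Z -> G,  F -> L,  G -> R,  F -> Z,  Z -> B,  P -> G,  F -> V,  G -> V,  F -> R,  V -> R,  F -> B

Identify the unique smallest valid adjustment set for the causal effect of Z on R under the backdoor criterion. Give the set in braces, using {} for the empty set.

{F}

Variables eligible for adjustment (non-descendants of Z, excluding Z and R): {F, L, P}.
Backdoor paths from Z to R:
  P1: Z <- F -> L -> G -> V -> R
  P2: Z <- F -> L -> G -> R
  P3: Z <- F -> V <- G -> R
  P4: Z <- F -> V -> R
  P5: Z <- F -> B <- G -> V -> R
  P6: Z <- F -> B <- G -> R
  P7: Z <- F -> R
The empty set is not sufficient: P1 (Z <- F -> L -> G -> V -> R) has no collider blocking it and no conditioned non-collider, so it is open.
Try {F}:
  P1: blocked at fork node F ∈ conditioning set.
  P2: blocked at fork node F ∈ conditioning set.
  P3: blocked at fork node F ∈ conditioning set.
  P4: blocked at fork node F ∈ conditioning set.
  P5: blocked at fork node F ∈ conditioning set.
  P6: blocked at fork node F ∈ conditioning set.
  P7: blocked at fork node F ∈ conditioning set.
{F} contains no descendant of Z and blocks every backdoor path.
No other singleton works — e.g. {L} leaves P4 open — so {F} is the unique smallest valid adjustment set.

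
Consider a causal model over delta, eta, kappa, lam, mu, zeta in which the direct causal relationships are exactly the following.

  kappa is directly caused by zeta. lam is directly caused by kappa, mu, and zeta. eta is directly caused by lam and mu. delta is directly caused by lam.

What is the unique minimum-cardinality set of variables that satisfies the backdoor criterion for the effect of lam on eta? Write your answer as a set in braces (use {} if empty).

Variables eligible for adjustment (non-descendants of lam, excluding lam and eta): {kappa, mu, zeta}.
Backdoor paths from lam to eta:
  P1: lam <- mu -> eta
The empty set is not sufficient: P1 (lam <- mu -> eta) has no collider blocking it and no conditioned non-collider, so it is open.
Try {mu}:
  P1: blocked at fork node mu ∈ conditioning set.
{mu} contains no descendant of lam and blocks every backdoor path.
No other singleton works — e.g. {zeta} leaves P1 open — so {mu} is the unique smallest valid adjustment set.

{mu}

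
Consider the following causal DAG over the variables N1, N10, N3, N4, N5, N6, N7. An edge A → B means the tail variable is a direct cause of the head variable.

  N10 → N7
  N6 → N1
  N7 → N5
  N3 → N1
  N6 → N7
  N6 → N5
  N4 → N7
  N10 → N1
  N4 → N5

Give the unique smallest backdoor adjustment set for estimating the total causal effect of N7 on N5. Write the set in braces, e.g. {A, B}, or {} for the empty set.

{N4, N6}

Variables eligible for adjustment (non-descendants of N7, excluding N7 and N5): {N1, N10, N3, N4, N6}.
Backdoor paths from N7 to N5:
  P1: N7 <- N4 -> N5
  P2: N7 <- N6 -> N5
  P3: N7 <- N10 -> N1 <- N6 -> N5
The empty set is not sufficient: P1 (N7 <- N4 -> N5) has no collider blocking it and no conditioned non-collider, so it is open.
Try {N4, N6}:
  P1: blocked at fork node N4 ∈ conditioning set.
  P2: blocked at fork node N6 ∈ conditioning set.
  P3: blocked at collider N1 (neither it nor any descendant is in the conditioning set).
{N4, N6} contains no descendant of N7 and blocks every backdoor path.
Every element of {N4, N6} is needed (dropping N4 leaves P1 open; dropping N6 leaves P2 open), so no proper subset is valid.
Among all size-2 subsets of the eligible variables, only {N4, N6} blocks every backdoor path, so it is the unique smallest valid adjustment set.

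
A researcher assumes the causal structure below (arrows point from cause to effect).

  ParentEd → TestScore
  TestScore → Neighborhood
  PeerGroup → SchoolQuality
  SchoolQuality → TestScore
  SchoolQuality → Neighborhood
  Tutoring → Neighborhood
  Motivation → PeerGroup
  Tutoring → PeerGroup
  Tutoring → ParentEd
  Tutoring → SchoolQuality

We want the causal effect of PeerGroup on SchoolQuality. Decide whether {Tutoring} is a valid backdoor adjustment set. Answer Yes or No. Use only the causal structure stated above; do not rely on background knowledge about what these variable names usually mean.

Yes

Backdoor paths from PeerGroup to SchoolQuality (paths whose first edge points into PeerGroup):
  P1: PeerGroup <- Tutoring -> ParentEd -> TestScore <- SchoolQuality
  P2: PeerGroup <- Tutoring -> ParentEd -> TestScore -> Neighborhood <- SchoolQuality
  P3: PeerGroup <- Tutoring -> SchoolQuality
  P4: PeerGroup <- Tutoring -> Neighborhood <- SchoolQuality
  P5: PeerGroup <- Tutoring -> Neighborhood <- TestScore <- SchoolQuality
Condition 1 (no descendant of PeerGroup in the set): holds — descendants of PeerGroup are {Neighborhood, SchoolQuality, TestScore}; none are in {Tutoring}.
Condition 2 (every backdoor path blocked by {Tutoring}):
  P1: blocked at fork node Tutoring ∈ conditioning set.
  P2: blocked at fork node Tutoring ∈ conditioning set.
  P3: blocked at fork node Tutoring ∈ conditioning set.
  P4: blocked at fork node Tutoring ∈ conditioning set.
  P5: blocked at fork node Tutoring ∈ conditioning set.
{Tutoring} satisfies the backdoor criterion.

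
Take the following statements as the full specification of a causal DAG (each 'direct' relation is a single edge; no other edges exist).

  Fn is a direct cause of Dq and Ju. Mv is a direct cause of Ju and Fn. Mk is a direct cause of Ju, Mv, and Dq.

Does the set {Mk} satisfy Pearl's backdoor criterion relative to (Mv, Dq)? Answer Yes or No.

Backdoor paths from Mv to Dq (paths whose first edge points into Mv):
  P1: Mv <- Mk -> Ju <- Fn -> Dq
  P2: Mv <- Mk -> Dq
Condition 1 (no descendant of Mv in the set): holds — descendants of Mv are {Dq, Fn, Ju}; none are in {Mk}.
Condition 2 (every backdoor path blocked by {Mk}):
  P1: blocked at fork node Mk ∈ conditioning set.
  P2: blocked at fork node Mk ∈ conditioning set.
{Mk} satisfies the backdoor criterion.

Yes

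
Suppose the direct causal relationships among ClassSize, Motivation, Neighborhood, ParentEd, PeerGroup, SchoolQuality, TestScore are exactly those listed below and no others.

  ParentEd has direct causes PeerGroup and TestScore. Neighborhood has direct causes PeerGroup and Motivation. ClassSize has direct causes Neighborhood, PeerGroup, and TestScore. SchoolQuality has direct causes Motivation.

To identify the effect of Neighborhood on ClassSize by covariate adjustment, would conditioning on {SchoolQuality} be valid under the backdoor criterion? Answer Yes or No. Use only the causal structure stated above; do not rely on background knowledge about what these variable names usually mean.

Backdoor paths from Neighborhood to ClassSize (paths whose first edge points into Neighborhood):
  P1: Neighborhood <- PeerGroup -> ClassSize
  P2: Neighborhood <- PeerGroup -> ParentEd <- TestScore -> ClassSize
Condition 1 (no descendant of Neighborhood in the set): holds — descendants of Neighborhood are {ClassSize}; none are in {SchoolQuality}.
Condition 2 (every backdoor path blocked by {SchoolQuality}):
  P1: open — no interior node is in the conditioning set.
  P2: blocked at collider ParentEd (neither it nor any descendant is in the conditioning set).
{SchoolQuality} does not satisfy the backdoor criterion.

No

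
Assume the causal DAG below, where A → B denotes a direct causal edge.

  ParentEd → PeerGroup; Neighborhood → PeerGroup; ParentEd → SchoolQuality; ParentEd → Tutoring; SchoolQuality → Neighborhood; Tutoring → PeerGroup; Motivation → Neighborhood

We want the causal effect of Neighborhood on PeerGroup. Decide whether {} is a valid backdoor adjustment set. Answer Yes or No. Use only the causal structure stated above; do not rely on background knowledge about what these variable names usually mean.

Backdoor paths from Neighborhood to PeerGroup (paths whose first edge points into Neighborhood):
  P1: Neighborhood <- SchoolQuality <- ParentEd -> Tutoring -> PeerGroup
  P2: Neighborhood <- SchoolQuality <- ParentEd -> PeerGroup
Condition 1 (no descendant of Neighborhood in the set): holds — descendants of Neighborhood are {PeerGroup}; none are in {}.
Condition 2 (every backdoor path blocked by {}):
  P1: open — no interior node is in the conditioning set.
  P2: open — no interior node is in the conditioning set.
{} does not satisfy the backdoor criterion.

No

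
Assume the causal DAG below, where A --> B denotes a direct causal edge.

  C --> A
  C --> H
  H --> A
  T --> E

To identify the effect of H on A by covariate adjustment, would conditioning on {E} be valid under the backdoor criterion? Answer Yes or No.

Backdoor paths from H to A (paths whose first edge points into H):
  P1: H <- C -> A
Condition 1 (no descendant of H in the set): holds — descendants of H are {A}; none are in {E}.
Condition 2 (every backdoor path blocked by {E}):
  P1: open — no interior node is in the conditioning set.
{E} does not satisfy the backdoor criterion.

No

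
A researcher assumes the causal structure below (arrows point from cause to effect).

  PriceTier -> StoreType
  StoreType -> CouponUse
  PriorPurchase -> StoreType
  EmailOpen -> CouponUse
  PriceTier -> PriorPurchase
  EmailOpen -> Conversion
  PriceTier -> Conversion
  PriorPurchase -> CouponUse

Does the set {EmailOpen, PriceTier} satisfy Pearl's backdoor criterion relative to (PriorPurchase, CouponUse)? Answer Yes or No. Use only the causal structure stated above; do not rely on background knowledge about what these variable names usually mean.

Backdoor paths from PriorPurchase to CouponUse (paths whose first edge points into PriorPurchase):
  P1: PriorPurchase <- PriceTier -> StoreType -> CouponUse
  P2: PriorPurchase <- PriceTier -> Conversion <- EmailOpen -> CouponUse
Condition 1 (no descendant of PriorPurchase in the set): holds — descendants of PriorPurchase are {CouponUse, StoreType}; none are in {EmailOpen, PriceTier}.
Condition 2 (every backdoor path blocked by {EmailOpen, PriceTier}):
  P1: blocked at fork node PriceTier ∈ conditioning set.
  P2: blocked at fork node PriceTier ∈ conditioning set.
{EmailOpen, PriceTier} satisfies the backdoor criterion.

Yes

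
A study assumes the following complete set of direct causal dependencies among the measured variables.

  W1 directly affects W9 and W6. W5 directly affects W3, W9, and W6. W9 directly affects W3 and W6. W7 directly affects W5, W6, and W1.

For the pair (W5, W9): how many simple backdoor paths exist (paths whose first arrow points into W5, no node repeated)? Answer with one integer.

4

A backdoor path from W5 to W9 is any simple undirected path whose first edge points into W5 (i.e. leaves W5 via a parent).
Parents of W5: {W7}.
Enumerating:
  P1: W5 <- W7 -> W1 -> W9
  P2: W5 <- W7 -> W1 -> W6 <- W9
  P3: W5 <- W7 -> W6 <- W1 -> W9
  P4: W5 <- W7 -> W6 <- W9
That exhausts the simple backdoor paths. Count: 4.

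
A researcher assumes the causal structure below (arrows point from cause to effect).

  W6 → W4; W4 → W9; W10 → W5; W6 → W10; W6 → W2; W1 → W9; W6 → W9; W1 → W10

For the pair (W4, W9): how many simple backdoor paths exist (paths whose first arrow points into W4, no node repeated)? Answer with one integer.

A backdoor path from W4 to W9 is any simple undirected path whose first edge points into W4 (i.e. leaves W4 via a parent).
Parents of W4: {W6}.
Enumerating:
  P1: W4 <- W6 -> W10 <- W1 -> W9
  P2: W4 <- W6 -> W9
That exhausts the simple backdoor paths. Count: 2.

2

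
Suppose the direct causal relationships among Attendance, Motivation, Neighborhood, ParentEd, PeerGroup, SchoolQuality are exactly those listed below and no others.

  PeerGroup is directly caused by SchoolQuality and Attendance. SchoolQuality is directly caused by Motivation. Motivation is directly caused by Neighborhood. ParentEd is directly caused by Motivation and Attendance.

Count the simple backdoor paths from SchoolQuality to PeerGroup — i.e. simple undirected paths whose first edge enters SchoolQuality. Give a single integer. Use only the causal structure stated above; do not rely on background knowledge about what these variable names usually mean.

1

A backdoor path from SchoolQuality to PeerGroup is any simple undirected path whose first edge points into SchoolQuality (i.e. leaves SchoolQuality via a parent).
Parents of SchoolQuality: {Motivation}.
Enumerating:
  P1: SchoolQuality <- Motivation -> ParentEd <- Attendance -> PeerGroup
That exhausts the simple backdoor paths. Count: 1.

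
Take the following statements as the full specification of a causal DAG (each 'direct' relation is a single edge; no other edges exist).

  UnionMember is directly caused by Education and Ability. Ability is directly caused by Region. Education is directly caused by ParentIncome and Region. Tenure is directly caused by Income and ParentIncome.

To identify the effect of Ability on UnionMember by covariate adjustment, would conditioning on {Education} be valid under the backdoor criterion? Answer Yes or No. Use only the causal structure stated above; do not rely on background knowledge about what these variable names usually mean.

Yes

Backdoor paths from Ability to UnionMember (paths whose first edge points into Ability):
  P1: Ability <- Region -> Education -> UnionMember
Condition 1 (no descendant of Ability in the set): holds — descendants of Ability are {UnionMember}; none are in {Education}.
Condition 2 (every backdoor path blocked by {Education}):
  P1: blocked at chain node Education ∈ conditioning set.
{Education} satisfies the backdoor criterion.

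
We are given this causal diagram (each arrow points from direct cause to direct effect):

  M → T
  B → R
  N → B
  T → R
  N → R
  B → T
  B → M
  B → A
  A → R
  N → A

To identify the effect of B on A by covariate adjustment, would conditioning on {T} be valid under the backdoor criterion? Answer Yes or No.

Backdoor paths from B to A (paths whose first edge points into B):
  P1: B <- N -> A
  P2: B <- N -> R <- A
Condition 1 (no descendant of B in the set): FAILS — T is a descendant of B.
Condition 2 (every backdoor path blocked by {T}):
  P1: open — no interior node is in the conditioning set.
  P2: blocked at collider R (neither it nor any descendant is in the conditioning set).
{T} does not satisfy the backdoor criterion.

No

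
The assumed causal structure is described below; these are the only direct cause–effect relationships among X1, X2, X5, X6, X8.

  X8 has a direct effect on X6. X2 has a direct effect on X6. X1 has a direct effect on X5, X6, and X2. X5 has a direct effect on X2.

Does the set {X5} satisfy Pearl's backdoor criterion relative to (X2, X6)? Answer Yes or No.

No

Backdoor paths from X2 to X6 (paths whose first edge points into X2):
  P1: X2 <- X1 -> X6
  P2: X2 <- X5 <- X1 -> X6
Condition 1 (no descendant of X2 in the set): holds — descendants of X2 are {X6}; none are in {X5}.
Condition 2 (every backdoor path blocked by {X5}):
  P1: open — no interior node is in the conditioning set.
  P2: blocked at chain node X5 ∈ conditioning set.
{X5} does not satisfy the backdoor criterion.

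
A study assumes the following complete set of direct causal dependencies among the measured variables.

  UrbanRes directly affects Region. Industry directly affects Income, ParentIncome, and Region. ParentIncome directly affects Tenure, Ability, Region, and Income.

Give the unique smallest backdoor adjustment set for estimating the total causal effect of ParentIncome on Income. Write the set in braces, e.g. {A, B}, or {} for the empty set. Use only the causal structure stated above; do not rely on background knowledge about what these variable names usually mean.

Variables eligible for adjustment (non-descendants of ParentIncome, excluding ParentIncome and Income): {Industry, UrbanRes}.
Backdoor paths from ParentIncome to Income:
  P1: ParentIncome <- Industry -> Income
The empty set is not sufficient: P1 (ParentIncome <- Industry -> Income) has no collider blocking it and no conditioned non-collider, so it is open.
Try {Industry}:
  P1: blocked at fork node Industry ∈ conditioning set.
{Industry} contains no descendant of ParentIncome and blocks every backdoor path.
No other singleton works — e.g. {UrbanRes} leaves P1 open — so {Industry} is the unique smallest valid adjustment set.

{Industry}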